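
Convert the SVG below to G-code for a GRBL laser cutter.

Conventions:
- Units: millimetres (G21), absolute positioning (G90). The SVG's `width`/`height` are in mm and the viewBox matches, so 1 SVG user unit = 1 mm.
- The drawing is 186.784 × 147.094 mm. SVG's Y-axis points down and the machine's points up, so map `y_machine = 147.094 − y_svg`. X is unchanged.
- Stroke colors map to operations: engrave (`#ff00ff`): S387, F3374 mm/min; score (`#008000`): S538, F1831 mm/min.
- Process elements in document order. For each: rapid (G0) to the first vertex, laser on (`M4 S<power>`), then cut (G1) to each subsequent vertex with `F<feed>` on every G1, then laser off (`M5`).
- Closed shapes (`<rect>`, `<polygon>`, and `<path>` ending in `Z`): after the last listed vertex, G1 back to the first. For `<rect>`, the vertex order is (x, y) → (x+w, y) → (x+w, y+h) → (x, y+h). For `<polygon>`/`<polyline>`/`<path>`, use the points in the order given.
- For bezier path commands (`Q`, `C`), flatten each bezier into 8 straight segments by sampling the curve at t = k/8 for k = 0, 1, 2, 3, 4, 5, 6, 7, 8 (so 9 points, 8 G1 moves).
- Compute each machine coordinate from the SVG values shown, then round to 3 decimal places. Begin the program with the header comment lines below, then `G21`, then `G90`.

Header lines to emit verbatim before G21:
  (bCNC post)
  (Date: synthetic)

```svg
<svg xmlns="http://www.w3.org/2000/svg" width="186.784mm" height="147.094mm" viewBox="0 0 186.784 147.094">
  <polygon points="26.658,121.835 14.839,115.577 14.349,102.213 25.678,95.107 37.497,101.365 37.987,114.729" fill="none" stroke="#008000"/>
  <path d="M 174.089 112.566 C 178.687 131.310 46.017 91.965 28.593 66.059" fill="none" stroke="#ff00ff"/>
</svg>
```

(bCNC post)
(Date: synthetic)
G21
G90
G0 X26.658 Y25.259
M4 S538
G1 X14.839 Y31.517 F1831
G1 X14.349 Y44.881 F1831
G1 X25.678 Y51.987 F1831
G1 X37.497 Y45.729 F1831
G1 X37.987 Y32.365 F1831
G1 X26.658 Y25.259 F1831
M5
G0 X174.089 Y34.528
M4 S387
G1 X169.872 Y30.082 F3374
G1 X155.745 Y30.244 F3374
G1 X134.668 Y34.175 F3374
G1 X109.599 Y41.038 F3374
G1 X83.498 Y49.993 F3374
G1 X59.324 Y60.203 F3374
G1 X40.036 Y70.830 F3374
G1 X28.593 Y81.035 F3374
M5

Since the viewBox matches the mm dimensions, user units are millimetres directly. The only transform is the Y-flip y_m = 147.094 − y_svg.

Shape 1 is a regular polygon drawn with `<polygon>`. Its stroke #008000 means score at S538, F1831. After flipping Y the toolpath is (26.658,25.259) → (14.839,31.517) → (14.349,44.881) → (25.678,51.987) → (37.497,45.729) → (37.987,32.365) → (26.658,25.259), returning to the start.

Shape 2 is a cubic bezier drawn with `<path>`. Its stroke #ff00ff means engrave at S387, F3374. After flipping Y the toolpath is (174.089,34.528) → (169.872,30.082) → (155.745,30.244) → (134.668,34.175) → (109.599,41.038) → (83.498,49.993) → (59.324,60.203) → (40.036,70.830) → (28.593,81.035).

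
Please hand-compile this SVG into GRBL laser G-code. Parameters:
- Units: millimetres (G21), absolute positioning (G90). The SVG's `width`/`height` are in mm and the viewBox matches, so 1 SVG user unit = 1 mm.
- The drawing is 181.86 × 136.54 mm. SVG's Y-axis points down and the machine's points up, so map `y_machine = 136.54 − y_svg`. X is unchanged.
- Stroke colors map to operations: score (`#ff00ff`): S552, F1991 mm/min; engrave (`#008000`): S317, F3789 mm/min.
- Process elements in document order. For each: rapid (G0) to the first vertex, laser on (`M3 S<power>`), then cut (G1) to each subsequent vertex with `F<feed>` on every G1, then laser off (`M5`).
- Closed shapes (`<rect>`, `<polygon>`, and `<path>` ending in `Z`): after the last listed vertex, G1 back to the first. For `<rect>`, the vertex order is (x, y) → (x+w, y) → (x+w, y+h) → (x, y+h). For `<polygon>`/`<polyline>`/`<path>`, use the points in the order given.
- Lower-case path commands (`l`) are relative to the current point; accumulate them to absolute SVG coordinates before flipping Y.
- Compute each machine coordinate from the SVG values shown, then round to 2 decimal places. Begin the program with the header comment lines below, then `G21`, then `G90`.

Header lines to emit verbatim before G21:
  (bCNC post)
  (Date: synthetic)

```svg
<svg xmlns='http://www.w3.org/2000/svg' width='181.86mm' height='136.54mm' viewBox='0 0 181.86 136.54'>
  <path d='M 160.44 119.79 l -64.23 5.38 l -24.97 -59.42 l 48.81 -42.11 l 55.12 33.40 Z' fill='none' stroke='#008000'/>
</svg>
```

(bCNC post)
(Date: synthetic)
G21
G90
G0 X160.44 Y16.75
M3 S317
G1 X96.21 Y11.37 F3789
G1 X71.24 Y70.79 F3789
G1 X120.05 Y112.90 F3789
G1 X175.17 Y79.50 F3789
G1 X160.44 Y16.75 F3789
M5

Since the viewBox matches the mm dimensions, user units are millimetres directly. The only transform is the Y-flip y_m = 136.54 − y_svg.

Shape 1 is a regular polygon drawn with `<path>`. Its stroke #008000 means engrave at S317, F3789. After flipping Y the toolpath is (160.44,16.75) → (96.21,11.37) → (71.24,70.79) → (120.05,112.90) → (175.17,79.50) → (160.44,16.75), returning to the start.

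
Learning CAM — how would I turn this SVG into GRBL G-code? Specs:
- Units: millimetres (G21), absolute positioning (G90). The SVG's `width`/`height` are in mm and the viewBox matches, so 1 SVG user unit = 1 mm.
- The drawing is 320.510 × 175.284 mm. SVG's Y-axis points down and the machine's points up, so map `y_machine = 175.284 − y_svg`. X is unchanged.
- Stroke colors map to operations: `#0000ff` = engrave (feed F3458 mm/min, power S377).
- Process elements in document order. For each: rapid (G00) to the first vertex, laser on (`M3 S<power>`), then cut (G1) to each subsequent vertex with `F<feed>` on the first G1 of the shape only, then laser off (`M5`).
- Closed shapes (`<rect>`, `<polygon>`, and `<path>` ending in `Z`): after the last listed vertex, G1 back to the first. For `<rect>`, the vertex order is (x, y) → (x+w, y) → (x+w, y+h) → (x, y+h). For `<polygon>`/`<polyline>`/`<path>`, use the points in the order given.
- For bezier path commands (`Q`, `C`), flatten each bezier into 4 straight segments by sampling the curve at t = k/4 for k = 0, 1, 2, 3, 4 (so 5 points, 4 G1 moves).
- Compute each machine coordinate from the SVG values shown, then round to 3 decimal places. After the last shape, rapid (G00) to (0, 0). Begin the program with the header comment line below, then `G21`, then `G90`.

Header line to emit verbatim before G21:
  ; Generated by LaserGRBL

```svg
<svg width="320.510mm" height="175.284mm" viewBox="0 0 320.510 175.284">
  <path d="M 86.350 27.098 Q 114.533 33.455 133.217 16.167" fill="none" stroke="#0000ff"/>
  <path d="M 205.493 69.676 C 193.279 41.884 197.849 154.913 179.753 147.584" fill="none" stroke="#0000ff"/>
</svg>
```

; Generated by LaserGRBL
G21
G90
G00 X86.350 Y148.186
M3 S377
G1 X99.848 Y146.485 F3458
G1 X112.158 Y147.740
G1 X123.281 Y151.951
G1 X133.217 Y159.117
M5
G00 X205.493 Y105.608
M3 S377
G1 X198.863 Y104.129 F3458
G1 X194.829 Y74.328
G1 X189.692 Y40.689
G1 X179.753 Y27.700
M5
G00 X0.000 Y0.000

viewBox `0 0 320.510 175.284` with mm width/height → 1 unit = 1 mm. Flip: y_m = 175.284 − y_svg.

**Shape 1** — `<path>` quadratic bezier, stroke `#0000ff` → engrave (S377, F3458). Control points (SVG): P0=(86.350,27.098), P1=(114.533,33.455), P2=(133.217,16.167); sampled at t=k/4. Machine vertices: (86.350,148.186) → (99.848,146.485) → (112.158,147.740) → (123.281,151.951) → (133.217,159.117). Open path.

**Shape 2** — `<path>` cubic bezier, stroke `#0000ff` → engrave (S377, F3458). Control points (SVG): P0=(205.493,69.676), P1=(193.279,41.884), P2=(197.849,154.913), P3=(179.753,147.584); sampled at t=k/4. Machine vertices: (205.493,105.608) → (198.863,104.129) → (194.829,74.328) → (189.692,40.689) → (179.753,27.700). Open path.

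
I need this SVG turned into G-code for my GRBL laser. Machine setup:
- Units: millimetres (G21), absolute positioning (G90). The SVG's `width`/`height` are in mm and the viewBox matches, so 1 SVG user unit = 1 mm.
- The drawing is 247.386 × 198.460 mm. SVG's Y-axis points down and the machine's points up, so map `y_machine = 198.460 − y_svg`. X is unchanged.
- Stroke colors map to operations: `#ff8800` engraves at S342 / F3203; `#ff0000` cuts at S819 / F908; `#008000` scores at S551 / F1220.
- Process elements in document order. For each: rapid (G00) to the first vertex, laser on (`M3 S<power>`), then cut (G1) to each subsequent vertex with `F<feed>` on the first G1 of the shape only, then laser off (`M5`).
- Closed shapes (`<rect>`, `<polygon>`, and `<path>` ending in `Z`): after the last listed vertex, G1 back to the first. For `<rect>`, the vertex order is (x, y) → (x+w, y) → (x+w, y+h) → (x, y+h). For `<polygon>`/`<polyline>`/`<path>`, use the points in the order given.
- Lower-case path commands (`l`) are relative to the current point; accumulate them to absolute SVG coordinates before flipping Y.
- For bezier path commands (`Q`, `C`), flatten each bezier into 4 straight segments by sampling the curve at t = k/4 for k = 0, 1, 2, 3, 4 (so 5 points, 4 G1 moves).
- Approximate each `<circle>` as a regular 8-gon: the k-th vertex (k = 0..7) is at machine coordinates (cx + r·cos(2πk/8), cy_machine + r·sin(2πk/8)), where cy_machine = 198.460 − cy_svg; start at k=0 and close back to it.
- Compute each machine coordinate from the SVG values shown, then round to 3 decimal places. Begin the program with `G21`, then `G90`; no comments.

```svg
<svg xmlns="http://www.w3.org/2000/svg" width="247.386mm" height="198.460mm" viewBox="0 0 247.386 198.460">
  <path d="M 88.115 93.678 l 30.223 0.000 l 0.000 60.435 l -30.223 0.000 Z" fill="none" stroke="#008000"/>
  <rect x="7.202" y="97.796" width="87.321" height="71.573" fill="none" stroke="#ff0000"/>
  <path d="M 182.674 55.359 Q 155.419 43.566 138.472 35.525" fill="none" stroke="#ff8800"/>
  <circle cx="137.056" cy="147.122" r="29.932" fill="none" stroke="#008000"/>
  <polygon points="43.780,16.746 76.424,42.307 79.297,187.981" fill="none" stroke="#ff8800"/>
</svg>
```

Since the viewBox matches the mm dimensions, user units are millimetres directly. The only transform is the Y-flip y_m = 198.460 − y_svg.

Shape 1 is a rectangle drawn with `<path>`. Its stroke #008000 means score at S551, F1220. After flipping Y the toolpath is (88.115,104.782) → (118.338,104.782) → (118.338,44.347) → (88.115,44.347) → (88.115,104.782), returning to the start.

Shape 2 is a rectangle drawn with `<rect>`. Its stroke #ff0000 means cut at S819, F908. After flipping Y the toolpath is (7.202,100.664) → (94.523,100.664) → (94.523,29.091) → (7.202,29.091) → (7.202,100.664), returning to the start.

Shape 3 is a quadratic bezier drawn with `<path>`. Its stroke #ff8800 means engrave at S342, F3203. After flipping Y the toolpath is (182.674,143.101) → (169.691,148.763) → (157.996,153.956) → (147.590,158.680) → (138.472,162.935).

Shape 4 is a circle drawn with `<circle>`. Its stroke #008000 means score at S551, F1220. After flipping Y the toolpath is (166.988,51.338) → (158.221,72.503) → (137.056,81.270) → (115.891,72.503) → (107.124,51.338) → (115.891,30.173) → (137.056,21.406) → (158.221,30.173) → (166.988,51.338), returning to the start.

Shape 5 is a closed polygon drawn with `<polygon>`. Its stroke #ff8800 means engrave at S342, F3203. After flipping Y the toolpath is (43.780,181.714) → (76.424,156.153) → (79.297,10.479) → (43.780,181.714), returning to the start.

G21
G90
G00 X88.115 Y104.782
M3 S551
G1 X118.338 Y104.782 F1220
G1 X118.338 Y44.347
G1 X88.115 Y44.347
G1 X88.115 Y104.782
M5
G00 X7.202 Y100.664
M3 S819
G1 X94.523 Y100.664 F908
G1 X94.523 Y29.091
G1 X7.202 Y29.091
G1 X7.202 Y100.664
M5
G00 X182.674 Y143.101
M3 S342
G1 X169.691 Y148.763 F3203
G1 X157.996 Y153.956
G1 X147.590 Y158.680
G1 X138.472 Y162.935
M5
G00 X166.988 Y51.338
M3 S551
G1 X158.221 Y72.503 F1220
G1 X137.056 Y81.270
G1 X115.891 Y72.503
G1 X107.124 Y51.338
G1 X115.891 Y30.173
G1 X137.056 Y21.406
G1 X158.221 Y30.173
G1 X166.988 Y51.338
M5
G00 X43.780 Y181.714
M3 S342
G1 X76.424 Y156.153 F3203
G1 X79.297 Y10.479
G1 X43.780 Y181.714
M5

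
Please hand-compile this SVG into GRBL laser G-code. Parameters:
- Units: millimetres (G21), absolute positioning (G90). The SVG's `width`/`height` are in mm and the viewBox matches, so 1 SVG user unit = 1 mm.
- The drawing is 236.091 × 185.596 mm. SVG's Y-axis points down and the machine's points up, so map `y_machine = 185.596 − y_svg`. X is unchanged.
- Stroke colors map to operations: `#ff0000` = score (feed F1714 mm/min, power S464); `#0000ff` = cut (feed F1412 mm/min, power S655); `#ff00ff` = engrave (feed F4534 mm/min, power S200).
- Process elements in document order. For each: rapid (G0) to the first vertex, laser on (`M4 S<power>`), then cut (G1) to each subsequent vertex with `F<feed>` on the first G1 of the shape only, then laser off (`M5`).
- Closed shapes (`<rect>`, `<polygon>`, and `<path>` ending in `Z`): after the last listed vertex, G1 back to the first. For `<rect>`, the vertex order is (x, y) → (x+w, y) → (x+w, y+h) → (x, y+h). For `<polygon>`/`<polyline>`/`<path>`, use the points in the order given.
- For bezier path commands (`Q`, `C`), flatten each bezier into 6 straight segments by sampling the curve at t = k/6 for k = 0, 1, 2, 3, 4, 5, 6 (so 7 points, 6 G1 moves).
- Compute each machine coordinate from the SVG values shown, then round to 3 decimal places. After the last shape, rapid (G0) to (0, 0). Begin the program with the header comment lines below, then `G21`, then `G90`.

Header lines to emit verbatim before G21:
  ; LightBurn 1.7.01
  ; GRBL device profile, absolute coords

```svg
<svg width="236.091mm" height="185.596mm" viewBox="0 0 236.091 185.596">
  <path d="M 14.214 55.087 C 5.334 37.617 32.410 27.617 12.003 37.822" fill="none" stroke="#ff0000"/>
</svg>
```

Since the viewBox matches the mm dimensions, user units are millimetres directly. The only transform is the Y-flip y_m = 185.596 − y_svg.

Shape 1 is a cubic bezier drawn with `<path>`. Its stroke #ff0000 means score at S464, F1714. After flipping Y the toolpath is (14.214,130.509) → (12.384,138.563) → (14.229,145.017) → (17.431,149.520) → (19.673,151.716) → (18.636,151.252) → (12.003,147.774).

; LightBurn 1.7.01
; GRBL device profile, absolute coords
G21
G90
G0 X14.214 Y130.509
M4 S464
G1 X12.384 Y138.563 F1714
G1 X14.229 Y145.017
G1 X17.431 Y149.520
G1 X19.673 Y151.716
G1 X18.636 Y151.252
G1 X12.003 Y147.774
M5
G0 X0.000 Y0.000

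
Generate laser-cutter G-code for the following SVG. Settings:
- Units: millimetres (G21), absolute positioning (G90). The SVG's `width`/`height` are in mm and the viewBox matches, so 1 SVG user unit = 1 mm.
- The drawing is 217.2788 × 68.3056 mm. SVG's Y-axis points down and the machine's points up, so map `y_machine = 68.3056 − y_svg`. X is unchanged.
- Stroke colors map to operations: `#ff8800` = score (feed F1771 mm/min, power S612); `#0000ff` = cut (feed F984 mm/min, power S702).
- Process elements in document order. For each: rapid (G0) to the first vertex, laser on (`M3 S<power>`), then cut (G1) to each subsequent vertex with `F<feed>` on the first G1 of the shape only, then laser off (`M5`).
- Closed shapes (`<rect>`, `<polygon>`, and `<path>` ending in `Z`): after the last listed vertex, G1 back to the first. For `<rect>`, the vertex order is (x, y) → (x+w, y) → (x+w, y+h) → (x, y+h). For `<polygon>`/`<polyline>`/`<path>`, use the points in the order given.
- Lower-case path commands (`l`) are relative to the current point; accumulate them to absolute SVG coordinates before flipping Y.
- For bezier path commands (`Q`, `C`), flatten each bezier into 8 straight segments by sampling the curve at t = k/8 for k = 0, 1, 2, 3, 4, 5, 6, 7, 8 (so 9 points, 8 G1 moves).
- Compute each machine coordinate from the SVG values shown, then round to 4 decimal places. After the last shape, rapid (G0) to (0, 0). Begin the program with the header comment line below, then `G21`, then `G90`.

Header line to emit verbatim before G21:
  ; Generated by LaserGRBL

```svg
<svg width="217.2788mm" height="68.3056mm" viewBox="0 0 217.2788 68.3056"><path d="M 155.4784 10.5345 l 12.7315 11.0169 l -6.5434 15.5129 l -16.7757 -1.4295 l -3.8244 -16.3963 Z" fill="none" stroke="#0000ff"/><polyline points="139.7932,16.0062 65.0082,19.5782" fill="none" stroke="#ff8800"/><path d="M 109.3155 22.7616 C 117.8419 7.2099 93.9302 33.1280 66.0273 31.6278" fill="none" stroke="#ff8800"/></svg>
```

viewBox `0 0 217.2788 68.3056` with mm width/height → 1 unit = 1 mm. Flip: y_m = 68.3056 − y_svg.

**Shape 1** — `<path>` regular polygon, stroke `#0000ff` → cut (S702, F984). Machine vertices: (155.4784,57.7711) → (168.2099,46.7542) → (161.6665,31.2413) → (144.8908,32.6708) → (141.0664,49.0671) → (155.4784,57.7711). Closed: final G1 returns to the first vertex.

**Shape 2** — `<polyline>` line segment, stroke `#ff8800` → score (S612, F1771). Machine vertices: (139.7932,52.2994) → (65.0082,48.7274). Open path.

**Shape 3** — `<path>` cubic bezier, stroke `#ff8800` → score (S612, F1771). Control points (SVG): P0=(109.3155,22.7616), P1=(117.8419,7.2099), P2=(93.9302,33.1280), P3=(66.0273,31.6278); sampled at t=k/8. Machine vertices: (109.3155,45.5440) → (111.0479,49.5665) → (110.0726,50.5086) → (106.7230,49.1774) → (101.3324,46.3802) → (94.2341,42.9244) → (85.7616,39.6172) → (76.2482,37.2659) → (66.0273,36.6778). Open path.

; Generated by LaserGRBL
G21
G90
G0 X155.4784 Y57.7711
M3 S702
G1 X168.2099 Y46.7542 F984
G1 X161.6665 Y31.2413
G1 X144.8908 Y32.6708
G1 X141.0664 Y49.0671
G1 X155.4784 Y57.7711
M5
G0 X139.7932 Y52.2994
M3 S612
G1 X65.0082 Y48.7274 F1771
M5
G0 X109.3155 Y45.5440
M3 S612
G1 X111.0479 Y49.5665 F1771
G1 X110.0726 Y50.5086
G1 X106.7230 Y49.1774
G1 X101.3324 Y46.3802
G1 X94.2341 Y42.9244
G1 X85.7616 Y39.6172
G1 X76.2482 Y37.2659
G1 X66.0273 Y36.6778
M5
G0 X0.0000 Y0.0000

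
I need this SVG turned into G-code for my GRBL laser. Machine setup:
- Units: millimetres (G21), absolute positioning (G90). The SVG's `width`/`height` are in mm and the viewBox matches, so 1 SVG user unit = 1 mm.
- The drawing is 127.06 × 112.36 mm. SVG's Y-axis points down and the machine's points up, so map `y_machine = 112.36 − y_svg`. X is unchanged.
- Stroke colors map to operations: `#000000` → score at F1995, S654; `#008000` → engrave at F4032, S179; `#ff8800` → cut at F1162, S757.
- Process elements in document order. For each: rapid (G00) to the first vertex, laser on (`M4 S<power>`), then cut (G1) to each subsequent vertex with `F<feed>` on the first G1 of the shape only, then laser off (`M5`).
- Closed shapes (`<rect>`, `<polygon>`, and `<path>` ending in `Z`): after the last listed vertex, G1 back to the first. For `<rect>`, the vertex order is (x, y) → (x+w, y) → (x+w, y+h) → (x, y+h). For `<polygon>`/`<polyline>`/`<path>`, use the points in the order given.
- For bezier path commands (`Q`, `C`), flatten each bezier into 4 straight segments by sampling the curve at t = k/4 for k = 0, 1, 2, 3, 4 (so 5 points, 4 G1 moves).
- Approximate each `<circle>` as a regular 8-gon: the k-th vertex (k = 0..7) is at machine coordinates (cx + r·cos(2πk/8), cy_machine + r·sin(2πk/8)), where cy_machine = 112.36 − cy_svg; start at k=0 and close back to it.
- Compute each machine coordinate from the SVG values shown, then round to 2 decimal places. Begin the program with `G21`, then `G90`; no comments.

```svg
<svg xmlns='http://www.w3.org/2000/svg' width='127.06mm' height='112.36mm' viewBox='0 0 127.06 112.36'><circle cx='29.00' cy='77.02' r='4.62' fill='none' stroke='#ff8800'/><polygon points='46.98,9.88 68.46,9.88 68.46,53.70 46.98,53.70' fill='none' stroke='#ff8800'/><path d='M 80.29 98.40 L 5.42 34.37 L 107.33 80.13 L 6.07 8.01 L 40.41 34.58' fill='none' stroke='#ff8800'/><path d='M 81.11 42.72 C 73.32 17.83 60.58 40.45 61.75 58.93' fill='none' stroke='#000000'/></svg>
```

1 u = 1 mm; y_m = 112.36 − y.

[1] `<circle>` circle, #ff8800→cut S757 F1162: (33.62,35.34) → (32.27,38.61) → (29.00,39.96) → (25.73,38.61) → (24.38,35.34) → (25.73,32.07) → (29.00,30.72) → (32.27,32.07) → (33.62,35.34) (closed)

[2] `<polygon>` rectangle, #ff8800→cut S757 F1162: (46.98,102.48) → (68.46,102.48) → (68.46,58.66) → (46.98,58.66) → (46.98,102.48) (closed)

[3] `<path>` open polyline, #ff8800→cut S757 F1162: (80.29,13.96) → (5.42,77.99) → (107.33,32.23) → (6.07,104.35) → (40.41,77.78)

[4] `<path>` cubic bezier, #000000→score S654 F1995: (81.11,69.64) → (74.63,80.21) → (68.07,77.80) → (63.19,67.26) → (61.75,53.43)

G21
G90
G00 X33.62 Y35.34
M4 S757
G1 X32.27 Y38.61 F1162
G1 X29.00 Y39.96
G1 X25.73 Y38.61
G1 X24.38 Y35.34
G1 X25.73 Y32.07
G1 X29.00 Y30.72
G1 X32.27 Y32.07
G1 X33.62 Y35.34
M5
G00 X46.98 Y102.48
M4 S757
G1 X68.46 Y102.48 F1162
G1 X68.46 Y58.66
G1 X46.98 Y58.66
G1 X46.98 Y102.48
M5
G00 X80.29 Y13.96
M4 S757
G1 X5.42 Y77.99 F1162
G1 X107.33 Y32.23
G1 X6.07 Y104.35
G1 X40.41 Y77.78
M5
G00 X81.11 Y69.64
M4 S654
G1 X74.63 Y80.21 F1995
G1 X68.07 Y77.80
G1 X63.19 Y67.26
G1 X61.75 Y53.43
M5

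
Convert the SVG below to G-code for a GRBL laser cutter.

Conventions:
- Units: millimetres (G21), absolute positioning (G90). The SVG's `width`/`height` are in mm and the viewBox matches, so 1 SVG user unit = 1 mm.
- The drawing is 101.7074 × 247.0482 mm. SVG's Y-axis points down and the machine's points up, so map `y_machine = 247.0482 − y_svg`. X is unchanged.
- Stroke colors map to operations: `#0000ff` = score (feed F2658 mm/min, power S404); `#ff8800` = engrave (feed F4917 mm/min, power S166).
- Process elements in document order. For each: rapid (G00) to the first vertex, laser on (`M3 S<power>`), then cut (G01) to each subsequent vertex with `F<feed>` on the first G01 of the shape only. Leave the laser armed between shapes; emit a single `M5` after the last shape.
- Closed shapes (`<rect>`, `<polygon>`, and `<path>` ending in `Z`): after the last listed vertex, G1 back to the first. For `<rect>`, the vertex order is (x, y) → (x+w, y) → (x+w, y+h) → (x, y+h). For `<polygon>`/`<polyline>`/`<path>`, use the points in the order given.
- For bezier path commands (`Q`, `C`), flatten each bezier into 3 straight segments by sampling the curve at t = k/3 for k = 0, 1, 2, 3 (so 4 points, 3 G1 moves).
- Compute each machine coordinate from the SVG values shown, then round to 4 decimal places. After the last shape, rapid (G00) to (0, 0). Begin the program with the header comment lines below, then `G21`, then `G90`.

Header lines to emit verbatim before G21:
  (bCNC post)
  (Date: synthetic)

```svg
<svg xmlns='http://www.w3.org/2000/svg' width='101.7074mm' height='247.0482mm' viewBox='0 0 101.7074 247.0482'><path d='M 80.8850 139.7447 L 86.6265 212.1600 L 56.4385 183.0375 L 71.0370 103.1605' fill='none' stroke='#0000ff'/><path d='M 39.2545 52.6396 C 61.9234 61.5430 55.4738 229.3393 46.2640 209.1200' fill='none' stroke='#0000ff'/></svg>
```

(bCNC post)
(Date: synthetic)
G21
G90
G00 X80.8850 Y107.3035
M3 S404
G01 X86.6265 Y34.8882 F2658
G01 X56.4385 Y64.0107
G01 X71.0370 Y143.8877
G00 X39.2545 Y194.4086
M3 S404
G01 X53.1935 Y145.3894 F2658
G01 X53.5775 Y67.5323
G01 X46.2640 Y37.9282
M5
G00 X0.0000 Y0.0000

1 u = 1 mm; y_m = 247.0482 − y.

[1] `<path>` open polyline, #0000ff→score S404 F2658: (80.8850,107.3035) → (86.6265,34.8882) → (56.4385,64.0107) → (71.0370,143.8877)

[2] `<path>` cubic bezier, #0000ff→score S404 F2658: (39.2545,194.4086) → (53.1935,145.3894) → (53.5775,67.5323) → (46.2640,37.9282)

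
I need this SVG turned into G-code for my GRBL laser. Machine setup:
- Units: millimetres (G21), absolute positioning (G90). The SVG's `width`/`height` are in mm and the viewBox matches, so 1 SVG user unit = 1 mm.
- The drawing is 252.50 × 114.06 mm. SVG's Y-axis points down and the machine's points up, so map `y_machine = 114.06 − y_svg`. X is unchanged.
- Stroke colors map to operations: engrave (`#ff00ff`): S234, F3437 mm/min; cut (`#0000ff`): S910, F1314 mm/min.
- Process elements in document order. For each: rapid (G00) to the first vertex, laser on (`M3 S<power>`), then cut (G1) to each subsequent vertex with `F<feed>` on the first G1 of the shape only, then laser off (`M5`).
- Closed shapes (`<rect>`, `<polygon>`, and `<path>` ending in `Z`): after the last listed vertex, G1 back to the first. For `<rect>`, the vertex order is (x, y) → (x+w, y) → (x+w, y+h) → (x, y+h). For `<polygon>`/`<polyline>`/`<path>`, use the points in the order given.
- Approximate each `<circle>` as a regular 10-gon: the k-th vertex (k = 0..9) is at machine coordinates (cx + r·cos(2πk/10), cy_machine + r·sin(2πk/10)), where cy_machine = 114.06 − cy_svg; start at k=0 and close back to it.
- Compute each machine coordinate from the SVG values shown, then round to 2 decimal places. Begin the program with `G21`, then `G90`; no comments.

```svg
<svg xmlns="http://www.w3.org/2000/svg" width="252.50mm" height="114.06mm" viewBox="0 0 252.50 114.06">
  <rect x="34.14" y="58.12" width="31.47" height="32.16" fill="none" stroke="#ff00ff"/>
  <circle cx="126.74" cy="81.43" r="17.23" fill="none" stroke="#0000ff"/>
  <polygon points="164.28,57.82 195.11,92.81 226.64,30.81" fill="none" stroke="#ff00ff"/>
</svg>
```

G21
G90
G00 X34.14 Y55.94
M3 S234
G1 X65.61 Y55.94 F3437
G1 X65.61 Y23.78
G1 X34.14 Y23.78
G1 X34.14 Y55.94
M5
G00 X143.97 Y32.63
M3 S910
G1 X140.68 Y42.76 F1314
G1 X132.06 Y49.02
G1 X121.42 Y49.02
G1 X112.80 Y42.76
G1 X109.51 Y32.63
G1 X112.80 Y22.50
G1 X121.42 Y16.24
G1 X132.06 Y16.24
G1 X140.68 Y22.50
G1 X143.97 Y32.63
M5
G00 X164.28 Y56.24
M3 S234
G1 X195.11 Y21.25 F3437
G1 X226.64 Y83.25
G1 X164.28 Y56.24
M5

1 u = 1 mm; y_m = 114.06 − y.

[1] `<rect>` rectangle, #ff00ff→engrave S234 F3437: (34.14,55.94) → (65.61,55.94) → (65.61,23.78) → (34.14,23.78) → (34.14,55.94) (closed)

[2] `<circle>` circle, #0000ff→cut S910 F1314: (143.97,32.63) → (140.68,42.76) → (132.06,49.02) → (121.42,49.02) → (112.80,42.76) → (109.51,32.63) → (112.80,22.50) → (121.42,16.24) → (132.06,16.24) → (140.68,22.50) → (143.97,32.63) (closed)

[3] `<polygon>` closed polygon, #ff00ff→engrave S234 F3437: (164.28,56.24) → (195.11,21.25) → (226.64,83.25) → (164.28,56.24) (closed)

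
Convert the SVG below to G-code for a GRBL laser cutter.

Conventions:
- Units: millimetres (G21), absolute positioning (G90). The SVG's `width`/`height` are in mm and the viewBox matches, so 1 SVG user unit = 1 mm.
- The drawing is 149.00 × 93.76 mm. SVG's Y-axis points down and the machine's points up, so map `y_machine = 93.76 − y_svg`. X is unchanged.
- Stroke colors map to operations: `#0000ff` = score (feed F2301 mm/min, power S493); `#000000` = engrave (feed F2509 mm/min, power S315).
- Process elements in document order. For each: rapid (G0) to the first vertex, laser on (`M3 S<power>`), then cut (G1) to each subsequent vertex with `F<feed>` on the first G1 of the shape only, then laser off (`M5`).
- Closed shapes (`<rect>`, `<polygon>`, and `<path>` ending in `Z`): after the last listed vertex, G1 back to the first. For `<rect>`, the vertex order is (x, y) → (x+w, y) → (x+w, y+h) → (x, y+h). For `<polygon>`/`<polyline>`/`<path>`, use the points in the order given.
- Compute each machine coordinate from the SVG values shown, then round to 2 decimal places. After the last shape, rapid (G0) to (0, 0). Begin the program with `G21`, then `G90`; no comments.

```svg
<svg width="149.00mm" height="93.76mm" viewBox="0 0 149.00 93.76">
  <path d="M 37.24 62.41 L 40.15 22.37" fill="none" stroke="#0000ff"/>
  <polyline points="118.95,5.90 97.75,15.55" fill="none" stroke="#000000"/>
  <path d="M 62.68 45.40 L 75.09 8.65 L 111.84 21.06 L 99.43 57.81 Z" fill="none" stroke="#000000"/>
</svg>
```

viewBox `0 0 149.00 93.76` with mm width/height → 1 unit = 1 mm. Flip: y_m = 93.76 − y_svg.

**Shape 1** — `<path>` line segment, stroke `#0000ff` → score (S493, F2301). Machine vertices: (37.24,31.35) → (40.15,71.39). Open path.

**Shape 2** — `<polyline>` line segment, stroke `#000000` → engrave (S315, F2509). Machine vertices: (118.95,87.86) → (97.75,78.21). Open path.

**Shape 3** — `<path>` regular polygon, stroke `#000000` → engrave (S315, F2509). Machine vertices: (62.68,48.36) → (75.09,85.11) → (111.84,72.70) → (99.43,35.95) → (62.68,48.36). Closed: final G1 returns to the first vertex.

G21
G90
G0 X37.24 Y31.35
M3 S493
G1 X40.15 Y71.39 F2301
M5
G0 X118.95 Y87.86
M3 S315
G1 X97.75 Y78.21 F2509
M5
G0 X62.68 Y48.36
M3 S315
G1 X75.09 Y85.11 F2509
G1 X111.84 Y72.70
G1 X99.43 Y35.95
G1 X62.68 Y48.36
M5
G0 X0.00 Y0.00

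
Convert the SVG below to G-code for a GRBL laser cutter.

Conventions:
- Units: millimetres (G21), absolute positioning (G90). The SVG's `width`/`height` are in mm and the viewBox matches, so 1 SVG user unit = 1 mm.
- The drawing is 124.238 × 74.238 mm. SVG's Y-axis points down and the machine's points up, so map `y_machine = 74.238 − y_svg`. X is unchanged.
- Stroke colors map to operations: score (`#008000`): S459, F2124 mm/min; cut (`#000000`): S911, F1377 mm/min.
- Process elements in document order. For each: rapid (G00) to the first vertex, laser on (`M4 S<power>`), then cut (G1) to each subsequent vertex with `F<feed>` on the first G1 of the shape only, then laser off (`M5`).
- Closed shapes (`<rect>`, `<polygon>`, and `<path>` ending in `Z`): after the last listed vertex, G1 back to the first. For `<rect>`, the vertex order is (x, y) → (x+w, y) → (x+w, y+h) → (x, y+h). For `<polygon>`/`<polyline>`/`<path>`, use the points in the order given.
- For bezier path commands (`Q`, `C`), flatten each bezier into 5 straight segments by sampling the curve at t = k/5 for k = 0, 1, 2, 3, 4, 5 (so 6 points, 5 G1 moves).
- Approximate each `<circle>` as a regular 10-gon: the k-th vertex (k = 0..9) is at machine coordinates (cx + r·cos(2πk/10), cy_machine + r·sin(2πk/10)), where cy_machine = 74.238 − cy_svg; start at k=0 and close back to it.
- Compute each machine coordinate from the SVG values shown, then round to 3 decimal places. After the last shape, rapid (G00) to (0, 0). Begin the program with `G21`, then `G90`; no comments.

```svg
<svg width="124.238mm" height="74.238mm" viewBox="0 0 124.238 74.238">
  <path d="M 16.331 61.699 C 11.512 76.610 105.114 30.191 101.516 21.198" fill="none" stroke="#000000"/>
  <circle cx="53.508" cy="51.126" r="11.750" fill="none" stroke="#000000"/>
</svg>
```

G21
G90
G00 X16.331 Y12.539
M4 S911
G1 X23.685 Y10.162 F1377
G1 X45.271 Y17.764
G1 X71.697 Y30.604
G1 X93.576 Y43.943
G1 X101.516 Y53.040
M5
G00 X65.258 Y23.112
M4 S911
G1 X63.014 Y30.018 F1377
G1 X57.139 Y34.287
G1 X49.877 Y34.287
G1 X44.002 Y30.018
G1 X41.758 Y23.112
G1 X44.002 Y16.206
G1 X49.877 Y11.937
G1 X57.139 Y11.937
G1 X63.014 Y16.206
G1 X65.258 Y23.112
M5
G00 X0.000 Y0.000

Since the viewBox matches the mm dimensions, user units are millimetres directly. The only transform is the Y-flip y_m = 74.238 − y_svg.

Shape 1 is a cubic bezier drawn with `<path>`. Its stroke #000000 means cut at S911, F1377. After flipping Y the toolpath is (16.331,12.539) → (23.685,10.162) → (45.271,17.764) → (71.697,30.604) → (93.576,43.943) → (101.516,53.040).

Shape 2 is a circle drawn with `<circle>`. Its stroke #000000 means cut at S911, F1377. After flipping Y the toolpath is (65.258,23.112) → (63.014,30.018) → (57.139,34.287) → (49.877,34.287) → (44.002,30.018) → (41.758,23.112) → (44.002,16.206) → (49.877,11.937) → (57.139,11.937) → (63.014,16.206) → (65.258,23.112), returning to the start.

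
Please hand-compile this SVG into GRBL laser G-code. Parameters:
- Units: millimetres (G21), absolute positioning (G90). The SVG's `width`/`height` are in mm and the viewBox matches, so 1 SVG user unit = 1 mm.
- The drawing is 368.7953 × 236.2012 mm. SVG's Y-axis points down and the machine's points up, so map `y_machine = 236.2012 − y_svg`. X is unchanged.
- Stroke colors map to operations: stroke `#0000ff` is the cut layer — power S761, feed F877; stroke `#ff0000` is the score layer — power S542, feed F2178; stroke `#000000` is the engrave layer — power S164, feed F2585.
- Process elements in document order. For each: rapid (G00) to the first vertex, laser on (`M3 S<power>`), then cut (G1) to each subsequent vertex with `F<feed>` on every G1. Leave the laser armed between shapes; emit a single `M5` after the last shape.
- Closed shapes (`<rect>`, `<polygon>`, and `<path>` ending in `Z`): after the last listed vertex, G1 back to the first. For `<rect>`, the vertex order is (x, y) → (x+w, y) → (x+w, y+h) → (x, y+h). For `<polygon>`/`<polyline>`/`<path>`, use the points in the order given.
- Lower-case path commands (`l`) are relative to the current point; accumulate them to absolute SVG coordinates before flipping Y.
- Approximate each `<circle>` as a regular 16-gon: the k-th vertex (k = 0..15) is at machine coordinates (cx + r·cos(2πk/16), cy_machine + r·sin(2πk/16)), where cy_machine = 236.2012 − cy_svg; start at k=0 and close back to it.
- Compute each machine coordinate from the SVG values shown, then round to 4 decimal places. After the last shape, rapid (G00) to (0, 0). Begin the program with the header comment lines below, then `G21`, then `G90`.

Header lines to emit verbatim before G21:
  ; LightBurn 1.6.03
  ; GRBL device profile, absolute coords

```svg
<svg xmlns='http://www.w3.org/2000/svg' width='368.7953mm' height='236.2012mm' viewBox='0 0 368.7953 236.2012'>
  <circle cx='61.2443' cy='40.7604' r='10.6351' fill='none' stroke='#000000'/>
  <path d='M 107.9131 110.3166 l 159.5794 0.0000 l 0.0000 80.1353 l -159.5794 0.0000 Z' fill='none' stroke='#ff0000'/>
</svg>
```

Since the viewBox matches the mm dimensions, user units are millimetres directly. The only transform is the Y-flip y_m = 236.2012 − y_svg.

Shape 1 is a circle drawn with `<circle>`. Its stroke #000000 means engrave at S164, F2585. After flipping Y the toolpath is (71.8794,195.4408) → (71.0699,199.5107) → (68.7645,202.9610) → (65.3142,205.2664) → (61.2443,206.0759) → (57.1744,205.2664) → (53.7241,202.9610) → (51.4187,199.5107) → (50.6092,195.4408) → (51.4187,191.3709) → (53.7241,187.9206) → (57.1744,185.6152) → (61.2443,184.8057) → (65.3142,185.6152) → (68.7645,187.9206) → (71.0699,191.3709) → (71.8794,195.4408), returning to the start.

Shape 2 is a rectangle drawn with `<path>`. Its stroke #ff0000 means score at S542, F2178. After flipping Y the toolpath is (107.9131,125.8846) → (267.4925,125.8846) → (267.4925,45.7493) → (107.9131,45.7493) → (107.9131,125.8846), returning to the start.

; LightBurn 1.6.03
; GRBL device profile, absolute coords
G21
G90
G00 X71.8794 Y195.4408
M3 S164
G1 X71.0699 Y199.5107 F2585
G1 X68.7645 Y202.9610 F2585
G1 X65.3142 Y205.2664 F2585
G1 X61.2443 Y206.0759 F2585
G1 X57.1744 Y205.2664 F2585
G1 X53.7241 Y202.9610 F2585
G1 X51.4187 Y199.5107 F2585
G1 X50.6092 Y195.4408 F2585
G1 X51.4187 Y191.3709 F2585
G1 X53.7241 Y187.9206 F2585
G1 X57.1744 Y185.6152 F2585
G1 X61.2443 Y184.8057 F2585
G1 X65.3142 Y185.6152 F2585
G1 X68.7645 Y187.9206 F2585
G1 X71.0699 Y191.3709 F2585
G1 X71.8794 Y195.4408 F2585
G00 X107.9131 Y125.8846
M3 S542
G1 X267.4925 Y125.8846 F2178
G1 X267.4925 Y45.7493 F2178
G1 X107.9131 Y45.7493 F2178
G1 X107.9131 Y125.8846 F2178
M5
G00 X0.0000 Y0.0000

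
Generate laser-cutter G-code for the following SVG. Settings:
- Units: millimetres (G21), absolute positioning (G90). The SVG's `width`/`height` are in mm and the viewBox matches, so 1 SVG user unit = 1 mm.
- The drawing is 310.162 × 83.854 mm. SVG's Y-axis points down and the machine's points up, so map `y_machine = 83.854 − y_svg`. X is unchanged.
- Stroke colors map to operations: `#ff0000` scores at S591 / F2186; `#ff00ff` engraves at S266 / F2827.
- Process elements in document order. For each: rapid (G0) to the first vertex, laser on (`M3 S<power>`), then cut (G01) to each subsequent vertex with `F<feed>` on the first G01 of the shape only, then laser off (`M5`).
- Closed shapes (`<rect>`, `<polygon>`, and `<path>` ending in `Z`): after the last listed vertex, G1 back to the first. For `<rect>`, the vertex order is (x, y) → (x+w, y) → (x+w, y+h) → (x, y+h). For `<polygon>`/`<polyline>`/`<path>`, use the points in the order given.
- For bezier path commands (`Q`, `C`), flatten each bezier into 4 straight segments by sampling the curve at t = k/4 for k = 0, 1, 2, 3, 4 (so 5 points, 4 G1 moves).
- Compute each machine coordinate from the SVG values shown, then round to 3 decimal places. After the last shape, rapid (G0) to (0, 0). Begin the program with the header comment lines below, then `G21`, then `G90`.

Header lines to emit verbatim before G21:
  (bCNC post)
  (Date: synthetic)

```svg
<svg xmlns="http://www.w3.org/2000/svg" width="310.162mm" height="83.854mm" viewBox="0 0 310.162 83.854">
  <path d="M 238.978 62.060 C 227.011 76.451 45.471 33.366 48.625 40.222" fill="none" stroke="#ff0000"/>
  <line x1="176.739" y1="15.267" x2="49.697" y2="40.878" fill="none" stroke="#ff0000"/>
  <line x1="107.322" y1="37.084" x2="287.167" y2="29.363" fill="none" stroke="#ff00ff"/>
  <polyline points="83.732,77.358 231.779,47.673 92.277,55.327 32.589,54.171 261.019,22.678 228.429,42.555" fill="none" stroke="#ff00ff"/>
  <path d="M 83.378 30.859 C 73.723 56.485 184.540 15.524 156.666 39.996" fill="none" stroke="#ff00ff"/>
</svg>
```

(bCNC post)
(Date: synthetic)
G21
G90
G0 X238.978 Y21.794
M3 S591
G01 X203.743 Y20.099 F2186
G01 X138.131 Y29.887
G01 X75.354 Y41.088
G01 X48.625 Y43.632
M5
G0 X176.739 Y68.587
M3 S591
G01 X49.697 Y42.976 F2186
M5
G0 X107.322 Y46.770
M3 S266
G01 X287.167 Y54.491 F2827
M5
G0 X83.732 Y6.496
M3 S266
G01 X231.779 Y36.181 F2827
G01 X92.277 Y28.527
G01 X32.589 Y29.683
G01 X261.019 Y61.176
G01 X228.429 Y41.299
M5
G0 X83.378 Y52.995
M3 S266
G01 X94.676 Y44.198 F2827
G01 X126.854 Y47.994
G01 X155.616 Y52.006
G01 X156.666 Y43.858
M5
G0 X0.000 Y0.000

viewBox `0 0 310.162 83.854` with mm width/height → 1 unit = 1 mm. Flip: y_m = 83.854 − y_svg.

**Shape 1** — `<path>` cubic bezier, stroke `#ff0000` → score (S591, F2186). Control points (SVG): P0=(238.978,62.060), P1=(227.011,76.451), P2=(45.471,33.366), P3=(48.625,40.222); sampled at t=k/4. Machine vertices: (238.978,21.794) → (203.743,20.099) → (138.131,29.887) → (75.354,41.088) → (48.625,43.632). Open path.

**Shape 2** — `<line>` line segment, stroke `#ff0000` → score (S591, F2186). Machine vertices: (176.739,68.587) → (49.697,42.976). Open path.

**Shape 3** — `<line>` line segment, stroke `#ff00ff` → engrave (S266, F2827). Machine vertices: (107.322,46.770) → (287.167,54.491). Open path.

**Shape 4** — `<polyline>` open polyline, stroke `#ff00ff` → engrave (S266, F2827). Machine vertices: (83.732,6.496) → (231.779,36.181) → (92.277,28.527) → (32.589,29.683) → (261.019,61.176) → (228.429,41.299). Open path.

**Shape 5** — `<path>` cubic bezier, stroke `#ff00ff` → engrave (S266, F2827). Control points (SVG): P0=(83.378,30.859), P1=(73.723,56.485), P2=(184.540,15.524), P3=(156.666,39.996); sampled at t=k/4. Machine vertices: (83.378,52.995) → (94.676,44.198) → (126.854,47.994) → (155.616,52.006) → (156.666,43.858). Open path.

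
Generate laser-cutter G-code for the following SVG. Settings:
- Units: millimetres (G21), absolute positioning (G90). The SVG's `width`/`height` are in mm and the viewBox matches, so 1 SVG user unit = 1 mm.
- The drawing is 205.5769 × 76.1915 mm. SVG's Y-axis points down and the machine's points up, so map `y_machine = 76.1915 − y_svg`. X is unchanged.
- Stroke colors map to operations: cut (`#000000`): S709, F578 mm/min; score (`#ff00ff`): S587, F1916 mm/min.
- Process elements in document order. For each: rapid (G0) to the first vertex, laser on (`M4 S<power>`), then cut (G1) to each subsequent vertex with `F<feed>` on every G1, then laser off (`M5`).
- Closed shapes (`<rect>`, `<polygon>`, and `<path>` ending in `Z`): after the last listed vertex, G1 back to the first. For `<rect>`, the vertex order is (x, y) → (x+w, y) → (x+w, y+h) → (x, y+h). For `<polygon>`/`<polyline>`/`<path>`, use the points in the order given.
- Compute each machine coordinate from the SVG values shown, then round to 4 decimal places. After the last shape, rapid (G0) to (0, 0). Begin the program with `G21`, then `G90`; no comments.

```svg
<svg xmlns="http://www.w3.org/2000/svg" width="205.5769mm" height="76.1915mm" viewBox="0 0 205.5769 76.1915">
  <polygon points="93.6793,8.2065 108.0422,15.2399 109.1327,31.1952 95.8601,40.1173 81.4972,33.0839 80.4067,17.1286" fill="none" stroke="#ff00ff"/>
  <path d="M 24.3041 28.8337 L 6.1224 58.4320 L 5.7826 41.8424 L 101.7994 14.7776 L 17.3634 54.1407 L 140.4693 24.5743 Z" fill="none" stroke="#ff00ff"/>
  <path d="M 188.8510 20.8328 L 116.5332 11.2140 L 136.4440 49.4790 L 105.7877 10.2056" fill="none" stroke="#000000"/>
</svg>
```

viewBox `0 0 205.5769 76.1915` with mm width/height → 1 unit = 1 mm. Flip: y_m = 76.1915 − y_svg.

**Shape 1** — `<polygon>` regular polygon, stroke `#ff00ff` → score (S587, F1916). Machine vertices: (93.6793,67.9850) → (108.0422,60.9516) → (109.1327,44.9963) → (95.8601,36.0742) → (81.4972,43.1076) → (80.4067,59.0629) → (93.6793,67.9850). Closed: final G1 returns to the first vertex.

**Shape 2** — `<path>` closed polygon, stroke `#ff00ff` → score (S587, F1916). Machine vertices: (24.3041,47.3578) → (6.1224,17.7595) → (5.7826,34.3491) → (101.7994,61.4139) → (17.3634,22.0508) → (140.4693,51.6172) → (24.3041,47.3578). Closed: final G1 returns to the first vertex.

**Shape 3** — `<path>` open polyline, stroke `#000000` → cut (S709, F578). Machine vertices: (188.8510,55.3587) → (116.5332,64.9775) → (136.4440,26.7125) → (105.7877,65.9859). Open path.

G21
G90
G0 X93.6793 Y67.9850
M4 S587
G1 X108.0422 Y60.9516 F1916
G1 X109.1327 Y44.9963 F1916
G1 X95.8601 Y36.0742 F1916
G1 X81.4972 Y43.1076 F1916
G1 X80.4067 Y59.0629 F1916
G1 X93.6793 Y67.9850 F1916
M5
G0 X24.3041 Y47.3578
M4 S587
G1 X6.1224 Y17.7595 F1916
G1 X5.7826 Y34.3491 F1916
G1 X101.7994 Y61.4139 F1916
G1 X17.3634 Y22.0508 F1916
G1 X140.4693 Y51.6172 F1916
G1 X24.3041 Y47.3578 F1916
M5
G0 X188.8510 Y55.3587
M4 S709
G1 X116.5332 Y64.9775 F578
G1 X136.4440 Y26.7125 F578
G1 X105.7877 Y65.9859 F578
M5
G0 X0.0000 Y0.0000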